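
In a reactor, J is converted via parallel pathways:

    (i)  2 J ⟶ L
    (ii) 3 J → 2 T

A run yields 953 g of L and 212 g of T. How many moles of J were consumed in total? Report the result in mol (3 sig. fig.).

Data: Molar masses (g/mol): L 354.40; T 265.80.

6.57 mol

n(L) = 953 / 354.40 = 2.689 mol
n(T) = 212 / 265.80 = 0.7976 mol
n(J) via (i) = (2/1)×2.689 = 5.378 mol
n(J) via (ii) = (3/2)×0.7976 = 1.196 mol
total n(J) = 5.378 + 1.196 = 6.574 mol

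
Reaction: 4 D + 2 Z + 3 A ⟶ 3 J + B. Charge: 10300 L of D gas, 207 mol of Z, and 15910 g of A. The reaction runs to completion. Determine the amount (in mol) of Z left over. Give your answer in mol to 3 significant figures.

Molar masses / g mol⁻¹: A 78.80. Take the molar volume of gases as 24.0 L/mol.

n(D) = 10300 / 24.0 = 429.2 mol
n(Z) = 207.0 mol
n(A) = 15910 / 78.80 = 201.9 mol
n/ν for D = 429.2/4 = 107.3
n/ν for Z = 207.0/2 = 103.5
n/ν for A = 201.9/3 = 67.30
Smallest n/ν is A → limiting reagent.
Z consumed = (2/3) × 201.9 = 134.6 mol
Z remaining = 207.0 − 134.6 = 72.40 mol

72.4 mol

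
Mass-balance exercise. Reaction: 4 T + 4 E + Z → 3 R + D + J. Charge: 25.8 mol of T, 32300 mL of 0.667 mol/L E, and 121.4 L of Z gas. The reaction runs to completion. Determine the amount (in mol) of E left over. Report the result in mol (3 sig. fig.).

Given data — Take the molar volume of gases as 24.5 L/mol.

n(T) = 25.80 mol
n(E) = 0.667 × 32300/1000 = 21.54 mol
n(Z) = 121.4 / 24.5 = 4.955 mol
n/ν → T: 6.450, E: 5.385, Z: 4.955; Z is limiting.
E consumed = (4/1) × 4.955 = 19.82 mol
E remaining = 21.54 − 19.82 = 1.720 mol

1.72 mol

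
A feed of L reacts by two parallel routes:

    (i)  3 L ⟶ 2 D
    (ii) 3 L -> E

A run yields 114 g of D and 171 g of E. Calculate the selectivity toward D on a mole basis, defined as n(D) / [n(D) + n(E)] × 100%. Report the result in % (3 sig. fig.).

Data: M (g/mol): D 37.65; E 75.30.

n(D) = 114 / 37.65 = 3.028 mol
n(E) = 171 / 75.30 = 2.271 mol
selectivity = 3.028/(3.028+2.271) × 100 = 57.14 %

57.1 %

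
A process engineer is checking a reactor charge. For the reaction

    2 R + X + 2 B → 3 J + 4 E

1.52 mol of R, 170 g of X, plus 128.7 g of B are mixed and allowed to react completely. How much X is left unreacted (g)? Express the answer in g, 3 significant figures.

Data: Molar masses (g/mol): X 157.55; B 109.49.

n(R) = 1.520 mol
n(X) = 170.0 / 157.55 = 1.079 mol
n(B) = 128.7 / 109.49 = 1.175 mol
n/ν → R: 0.7600, X: 1.079, B: 0.5875; B is limiting.
X consumed = (1/2) × 1.175 = 0.5875 mol
X remaining = 1.079 − 0.5875 = 0.4915 mol
mass = 0.4915 × 157.55 = 77.44 g

77.4 g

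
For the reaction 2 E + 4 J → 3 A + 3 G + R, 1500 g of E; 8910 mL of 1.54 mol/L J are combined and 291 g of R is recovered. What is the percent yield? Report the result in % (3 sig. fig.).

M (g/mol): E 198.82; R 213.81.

39.7 %

n(E) = 1500 / 198.82 = 7.545 mol
n(J) = 1.54 × 8910/1000 = 13.72 mol
n/ν for E = 7.545/2 = 3.773
n/ν for J = 13.72/4 = 3.430
Smallest n/ν is J → limiting reagent.
theoretical n(R) = (1/4) × 13.72 = 3.430 mol → 733.4 g
% yield = 291 / 733.4 × 100 = 39.68 %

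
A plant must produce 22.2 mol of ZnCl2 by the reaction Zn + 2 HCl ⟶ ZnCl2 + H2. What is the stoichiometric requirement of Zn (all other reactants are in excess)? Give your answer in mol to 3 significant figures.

22.2 mol

n(ZnCl2) = 22.20 mol
n(Zn) = (1/1) × 22.20 = 22.20 mol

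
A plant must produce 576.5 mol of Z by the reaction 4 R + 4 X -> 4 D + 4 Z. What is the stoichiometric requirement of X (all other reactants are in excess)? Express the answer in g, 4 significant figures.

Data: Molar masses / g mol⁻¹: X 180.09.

103800 g

n(Z) = 576.5 mol
n(X) = (4/4) × 576.5 = 576.5 mol
mass = 576.5 × 180.09 = 103800 g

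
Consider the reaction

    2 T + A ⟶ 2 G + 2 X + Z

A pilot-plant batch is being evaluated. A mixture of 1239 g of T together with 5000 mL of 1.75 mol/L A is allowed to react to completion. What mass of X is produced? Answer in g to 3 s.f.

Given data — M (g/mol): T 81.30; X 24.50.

n(T) = 1239 / 81.30 = 15.24 mol
n(A) = 1.75 × 5000/1000 = 8.750 mol
n/ν for T = 15.24/2 = 7.620
n/ν for A = 8.750/1 = 8.750
Smallest n/ν is T → limiting reagent.
n(X) = (2/2) × 15.24 = 15.24 mol
mass = 15.24 × 24.50 = 373.4 g

373 g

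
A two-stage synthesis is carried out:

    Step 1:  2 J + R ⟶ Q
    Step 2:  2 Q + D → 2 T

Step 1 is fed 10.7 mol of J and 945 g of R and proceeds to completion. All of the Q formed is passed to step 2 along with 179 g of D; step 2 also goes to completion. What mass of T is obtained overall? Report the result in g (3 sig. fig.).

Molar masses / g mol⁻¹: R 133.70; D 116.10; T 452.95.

1400 g

Step 1:
n(J) = 10.70 mol
n(R) = 945.0 / 133.70 = 7.068 mol
n/ν for J = 10.70/2 = 5.350
n/ν for R = 7.068/1 = 7.068
Smallest n/ν is J → limiting reagent.
n(Q) produced = (1/2) × 10.70 = 5.350 mol
Step 2:
n(Q) available = 5.350 mol
n(D) = 179.0 / 116.10 = 1.542 mol
n/ν for Q = 5.350/2 = 2.675
n/ν for D = 1.542/1 = 1.542
Smallest n/ν is D → limiting reagent.
n(T) = (2/1) × 1.542 = 3.084 mol
mass = 3.084 × 452.95 = 1397 g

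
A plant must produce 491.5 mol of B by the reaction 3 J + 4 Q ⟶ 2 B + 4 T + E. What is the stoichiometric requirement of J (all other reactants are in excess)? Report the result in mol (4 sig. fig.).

737.3 mol

n(B) = 491.5 mol
n(J) = (3/2) × 491.5 = 737.3 mol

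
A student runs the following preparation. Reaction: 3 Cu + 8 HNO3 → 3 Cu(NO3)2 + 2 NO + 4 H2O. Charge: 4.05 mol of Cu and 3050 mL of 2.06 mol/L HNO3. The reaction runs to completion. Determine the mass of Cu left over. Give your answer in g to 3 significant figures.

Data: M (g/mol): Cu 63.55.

n(Cu) = 4.050 mol
n(HNO3) = 2.06 × 3050/1000 = 6.283 mol
n/ν for Cu = 4.050/3 = 1.350
n/ν for HNO3 = 6.283/8 = 0.7854
Smallest n/ν is HNO3 → limiting reagent.
Cu consumed = (3/8) × 6.283 = 2.356 mol
Cu remaining = 4.050 − 2.356 = 1.694 mol
mass = 1.694 × 63.55 = 107.7 g

108 g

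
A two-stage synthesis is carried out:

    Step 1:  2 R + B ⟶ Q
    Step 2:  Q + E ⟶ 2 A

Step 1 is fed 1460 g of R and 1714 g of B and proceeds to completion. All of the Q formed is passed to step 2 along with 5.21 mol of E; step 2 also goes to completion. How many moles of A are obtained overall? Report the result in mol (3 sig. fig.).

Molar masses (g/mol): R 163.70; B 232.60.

Step 1:
n(R) = 1460 / 163.70 = 8.919 mol
n(B) = 1714 / 232.60 = 7.369 mol
n/ν for R = 8.919/2 = 4.460
n/ν for B = 7.369/1 = 7.369
Smallest n/ν is R → limiting reagent.
n(Q) produced = (1/2) × 8.919 = 4.460 mol
Step 2:
n(Q) available = 4.460 mol
n(E) = 5.210 mol
n/ν for Q = 4.460/1 = 4.460
n/ν for E = 5.210/1 = 5.210
Smallest n/ν is Q → limiting reagent.
n(A) = (2/1) × 4.460 = 8.920 mol

8.92 mol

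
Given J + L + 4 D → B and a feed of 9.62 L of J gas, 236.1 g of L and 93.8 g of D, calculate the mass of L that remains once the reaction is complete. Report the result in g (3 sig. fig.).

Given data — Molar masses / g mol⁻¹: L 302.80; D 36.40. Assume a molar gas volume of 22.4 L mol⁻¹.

n(J) = 9.620 / 22.4 = 0.4295 mol
n(L) = 236.1 / 302.80 = 0.7797 mol
n(D) = 93.80 / 36.40 = 2.577 mol
n/ν → J: 0.4295, L: 0.7797, D: 0.6443; J is limiting.
L consumed = (1/1) × 0.4295 = 0.4295 mol
L remaining = 0.7797 − 0.4295 = 0.3502 mol
mass = 0.3502 × 302.80 = 106.0 g

106 g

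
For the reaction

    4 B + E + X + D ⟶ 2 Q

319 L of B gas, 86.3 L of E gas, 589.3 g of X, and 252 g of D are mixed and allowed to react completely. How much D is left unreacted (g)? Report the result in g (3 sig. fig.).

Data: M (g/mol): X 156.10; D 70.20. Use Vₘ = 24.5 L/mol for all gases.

n(B) = 319.0 / 24.5 = 13.02 mol
n(E) = 86.30 / 24.5 = 3.522 mol
n(X) = 589.3 / 156.10 = 3.775 mol
n(D) = 252.0 / 70.20 = 3.590 mol
n/ν for B = 13.02/4 = 3.255
n/ν for E = 3.522/1 = 3.522
n/ν for X = 3.775/1 = 3.775
n/ν for D = 3.590/1 = 3.590
Smallest n/ν is B → limiting reagent.
D consumed = (1/4) × 13.02 = 3.255 mol
D remaining = 3.590 − 3.255 = 0.3350 mol
mass = 0.3350 × 70.20 = 23.52 g

23.5 g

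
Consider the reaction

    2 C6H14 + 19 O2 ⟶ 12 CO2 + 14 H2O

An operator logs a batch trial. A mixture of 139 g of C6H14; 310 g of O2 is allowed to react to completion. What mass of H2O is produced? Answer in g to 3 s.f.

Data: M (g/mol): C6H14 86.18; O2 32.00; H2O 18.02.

n(C6H14) = 139.0 / 86.18 = 1.613 mol
n(O2) = 310.0 / 32.00 = 9.688 mol
n/ν for C6H14 = 1.613/2 = 0.8065
n/ν for O2 = 9.688/19 = 0.5099
Smallest n/ν is O2 → limiting reagent.
n(H2O) = (14/19) × 9.688 = 7.139 mol
mass = 7.139 × 18.02 = 128.6 g

129 g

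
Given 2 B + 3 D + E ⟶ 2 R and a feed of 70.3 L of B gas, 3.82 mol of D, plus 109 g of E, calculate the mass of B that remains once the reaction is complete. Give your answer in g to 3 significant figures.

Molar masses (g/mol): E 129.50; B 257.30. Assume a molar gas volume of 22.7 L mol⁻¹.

364 g

n(B) = 70.30 / 22.7 = 3.097 mol
n(D) = 3.820 mol
n(E) = 109.0 / 129.50 = 0.8417 mol
n/ν → B: 1.549, D: 1.273, E: 0.8417; E is limiting.
B consumed = (2/1) × 0.8417 = 1.683 mol
B remaining = 3.097 − 1.683 = 1.414 mol
mass = 1.414 × 257.30 = 363.8 g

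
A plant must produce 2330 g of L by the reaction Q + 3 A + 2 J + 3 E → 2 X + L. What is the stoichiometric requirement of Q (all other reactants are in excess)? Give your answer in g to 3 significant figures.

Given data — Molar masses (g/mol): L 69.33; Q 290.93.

n(L) = 2330 / 69.33 = 33.61 mol
n(Q) = (1/1) × 33.61 = 33.61 mol
mass = 33.61 × 290.93 = 9778 g

9780 g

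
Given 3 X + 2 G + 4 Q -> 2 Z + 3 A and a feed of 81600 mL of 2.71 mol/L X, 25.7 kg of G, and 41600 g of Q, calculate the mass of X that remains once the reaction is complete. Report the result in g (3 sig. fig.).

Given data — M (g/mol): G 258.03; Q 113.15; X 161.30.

11600 g

n(X) = 2.71 × 81600/1000 = 221.1 mol
n(G) = 25.70×1000 / 258.03 = 99.60 mol
n(Q) = 41600 / 113.15 = 367.7 mol
n/ν for X = 221.1/3 = 73.70
n/ν for G = 99.60/2 = 49.80
n/ν for Q = 367.7/4 = 91.93
Smallest n/ν is G → limiting reagent.
X consumed = (3/2) × 99.60 = 149.4 mol
X remaining = 221.1 − 149.4 = 71.70 mol
mass = 71.70 × 161.30 = 11570 g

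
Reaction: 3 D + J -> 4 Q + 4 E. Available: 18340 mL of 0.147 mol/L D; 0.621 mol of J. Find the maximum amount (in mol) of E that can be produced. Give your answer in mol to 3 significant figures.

n(D) = 0.147 × 18340/1000 = 2.696 mol
n(J) = 0.6210 mol
n/ν → D: 0.8987, J: 0.6210; J is limiting.
n(E) = (4/1) × 0.6210 = 2.484 mol

2.48 mol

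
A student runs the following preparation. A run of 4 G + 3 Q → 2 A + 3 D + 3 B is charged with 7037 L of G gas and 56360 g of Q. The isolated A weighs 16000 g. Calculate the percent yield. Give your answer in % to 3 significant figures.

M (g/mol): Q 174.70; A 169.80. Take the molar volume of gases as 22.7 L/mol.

n(G) = 7037 / 22.7 = 310.0 mol
n(Q) = 56360 / 174.70 = 322.6 mol
n/ν for G = 310.0/4 = 77.50
n/ν for Q = 322.6/3 = 107.5
Smallest n/ν is G → limiting reagent.
theoretical n(A) = (2/4) × 310.0 = 155.0 mol → 26320 g
% yield = 16000 / 26320 × 100 = 60.79 %

60.8 %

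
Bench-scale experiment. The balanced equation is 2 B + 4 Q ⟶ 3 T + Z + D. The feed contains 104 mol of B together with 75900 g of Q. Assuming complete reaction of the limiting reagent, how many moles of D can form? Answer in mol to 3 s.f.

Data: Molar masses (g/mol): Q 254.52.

52.0 mol

n(B) = 104.0 mol
n(Q) = 75900 / 254.52 = 298.2 mol
n/ν for B = 104.0/2 = 52.00
n/ν for Q = 298.2/4 = 74.55
Smallest n/ν is B → limiting reagent.
n(D) = (1/2) × 104.0 = 52.00 mol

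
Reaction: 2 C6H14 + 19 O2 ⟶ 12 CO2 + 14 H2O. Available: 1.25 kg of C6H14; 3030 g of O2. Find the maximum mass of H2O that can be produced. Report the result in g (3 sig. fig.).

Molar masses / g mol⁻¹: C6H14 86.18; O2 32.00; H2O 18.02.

1260 g

n(C6H14) = 1.250×1000 / 86.18 = 14.50 mol
n(O2) = 3030 / 32.00 = 94.69 mol
n/ν for C6H14 = 14.50/2 = 7.250
n/ν for O2 = 94.69/19 = 4.984
Smallest n/ν is O2 → limiting reagent.
n(H2O) = (14/19) × 94.69 = 69.77 mol
mass = 69.77 × 18.02 = 1257 g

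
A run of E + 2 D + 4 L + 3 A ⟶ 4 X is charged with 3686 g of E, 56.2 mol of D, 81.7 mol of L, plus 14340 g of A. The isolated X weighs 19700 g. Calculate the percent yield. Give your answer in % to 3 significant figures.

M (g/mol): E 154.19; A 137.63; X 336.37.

n(E) = 3686 / 154.19 = 23.91 mol
n(D) = 56.20 mol
n(L) = 81.70 mol
n(A) = 14340 / 137.63 = 104.2 mol
n/ν for E = 23.91/1 = 23.91
n/ν for D = 56.20/2 = 28.10
n/ν for L = 81.70/4 = 20.43
n/ν for A = 104.2/3 = 34.73
Smallest n/ν is L → limiting reagent.
theoretical n(X) = (4/4) × 81.70 = 81.70 mol → 27480 g
% yield = 19700 / 27480 × 100 = 71.69 %

71.7 %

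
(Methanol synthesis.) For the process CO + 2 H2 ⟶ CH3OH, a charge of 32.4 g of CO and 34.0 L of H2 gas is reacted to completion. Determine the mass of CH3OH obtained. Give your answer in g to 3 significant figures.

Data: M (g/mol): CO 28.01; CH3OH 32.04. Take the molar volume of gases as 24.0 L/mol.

22.7 g

n(CO) = 32.40 / 28.01 = 1.157 mol
n(H2) = 34.00 / 24.0 = 1.417 mol
n/ν for CO = 1.157/1 = 1.157
n/ν for H2 = 1.417/2 = 0.7085
Smallest n/ν is H2 → limiting reagent.
n(CH3OH) = (1/2) × 1.417 = 0.7085 mol
mass = 0.7085 × 32.04 = 22.70 g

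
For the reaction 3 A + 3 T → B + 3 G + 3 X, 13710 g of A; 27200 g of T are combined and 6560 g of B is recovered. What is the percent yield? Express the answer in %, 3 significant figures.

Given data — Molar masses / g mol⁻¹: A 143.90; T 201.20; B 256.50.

n(A) = 13710 / 143.90 = 95.27 mol
n(T) = 27200 / 201.20 = 135.2 mol
n/ν for A = 95.27/3 = 31.76
n/ν for T = 135.2/3 = 45.07
Smallest n/ν is A → limiting reagent.
theoretical n(B) = (1/3) × 95.27 = 31.76 mol → 8146 g
% yield = 6560 / 8146 × 100 = 80.53 %

80.5 %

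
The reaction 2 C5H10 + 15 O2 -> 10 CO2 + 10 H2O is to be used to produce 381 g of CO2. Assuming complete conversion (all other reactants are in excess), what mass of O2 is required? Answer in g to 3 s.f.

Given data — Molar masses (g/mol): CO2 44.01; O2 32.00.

416 g

n(CO2) = 381 / 44.01 = 8.657 mol
n(O2) = (15/10) × 8.657 = 12.99 mol
mass = 12.99 × 32.00 = 415.7 g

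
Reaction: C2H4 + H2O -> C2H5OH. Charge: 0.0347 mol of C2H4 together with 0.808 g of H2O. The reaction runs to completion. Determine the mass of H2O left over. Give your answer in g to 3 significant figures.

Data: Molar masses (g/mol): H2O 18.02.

n(C2H4) = 0.03470 mol
n(H2O) = 0.8080 / 18.02 = 0.04484 mol
n/ν → C2H4: 0.03470, H2O: 0.04484; C2H4 is limiting.
H2O consumed = (1/1) × 0.03470 = 0.03470 mol
H2O remaining = 0.04484 − 0.03470 = 0.01014 mol
mass = 0.01014 × 18.02 = 0.1827 g

0.183 g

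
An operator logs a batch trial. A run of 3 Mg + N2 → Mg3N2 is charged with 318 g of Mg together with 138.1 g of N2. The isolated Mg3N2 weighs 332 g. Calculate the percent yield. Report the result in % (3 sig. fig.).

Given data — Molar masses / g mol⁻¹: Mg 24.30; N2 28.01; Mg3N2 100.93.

75.4 %

n(Mg) = 318.0 / 24.30 = 13.09 mol
n(N2) = 138.1 / 28.01 = 4.930 mol
n/ν → Mg: 4.363, N2: 4.930; Mg is limiting.
theoretical n(Mg3N2) = (1/3) × 13.09 = 4.363 mol → 440.4 g
% yield = 332 / 440.4 × 100 = 75.39 %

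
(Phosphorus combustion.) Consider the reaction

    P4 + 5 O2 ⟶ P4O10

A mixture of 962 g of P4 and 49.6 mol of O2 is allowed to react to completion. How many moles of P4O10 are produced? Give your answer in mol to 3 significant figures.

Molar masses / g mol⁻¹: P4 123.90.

n(P4) = 962.0 / 123.90 = 7.764 mol
n(O2) = 49.60 mol
n/ν for P4 = 7.764/1 = 7.764
n/ν for O2 = 49.60/5 = 9.920
Smallest n/ν is P4 → limiting reagent.
n(P4O10) = (1/1) × 7.764 = 7.764 mol

7.76 mol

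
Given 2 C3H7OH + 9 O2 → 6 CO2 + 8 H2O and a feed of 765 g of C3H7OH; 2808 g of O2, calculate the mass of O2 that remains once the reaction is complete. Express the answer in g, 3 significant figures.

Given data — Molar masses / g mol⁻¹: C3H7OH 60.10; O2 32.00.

975 g

n(C3H7OH) = 765.0 / 60.10 = 12.73 mol
n(O2) = 2808 / 32.00 = 87.75 mol
n/ν for C3H7OH = 12.73/2 = 6.365
n/ν for O2 = 87.75/9 = 9.750
Smallest n/ν is C3H7OH → limiting reagent.
O2 consumed = (9/2) × 12.73 = 57.29 mol
O2 remaining = 87.75 − 57.29 = 30.46 mol
mass = 30.46 × 32.00 = 974.7 g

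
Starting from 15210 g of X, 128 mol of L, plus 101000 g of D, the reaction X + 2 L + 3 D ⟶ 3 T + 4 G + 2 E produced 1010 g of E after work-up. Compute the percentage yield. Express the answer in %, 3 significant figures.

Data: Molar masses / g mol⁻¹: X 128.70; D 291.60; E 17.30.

45.6 %

n(X) = 15210 / 128.70 = 118.2 mol
n(L) = 128.0 mol
n(D) = 101000 / 291.60 = 346.4 mol
n/ν for X = 118.2/1 = 118.2
n/ν for L = 128.0/2 = 64.00
n/ν for D = 346.4/3 = 115.5
Smallest n/ν is L → limiting reagent.
theoretical n(E) = (2/2) × 128.0 = 128.0 mol → 2214 g
% yield = 1010 / 2214 × 100 = 45.62 %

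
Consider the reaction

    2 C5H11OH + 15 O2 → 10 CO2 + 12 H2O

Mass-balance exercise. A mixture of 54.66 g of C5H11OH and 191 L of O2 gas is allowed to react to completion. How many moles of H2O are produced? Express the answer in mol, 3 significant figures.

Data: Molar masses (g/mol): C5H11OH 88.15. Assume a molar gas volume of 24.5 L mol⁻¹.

3.72 mol

n(C5H11OH) = 54.66 / 88.15 = 0.6201 mol
n(O2) = 191.0 / 24.5 = 7.796 mol
n/ν → C5H11OH: 0.3101, O2: 0.5197; C5H11OH is limiting.
n(H2O) = (12/2) × 0.6201 = 3.721 mol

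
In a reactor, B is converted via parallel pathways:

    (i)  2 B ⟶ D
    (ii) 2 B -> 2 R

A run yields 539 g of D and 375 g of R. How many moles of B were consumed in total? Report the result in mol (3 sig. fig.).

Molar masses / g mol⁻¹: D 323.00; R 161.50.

n(D) = 539 / 323.00 = 1.669 mol
n(R) = 375 / 161.50 = 2.322 mol
n(B) via (i) = (2/1)×1.669 = 3.338 mol
n(B) via (ii) = (2/2)×2.322 = 2.322 mol
total n(B) = 3.338 + 2.322 = 5.660 mol

5.66 mol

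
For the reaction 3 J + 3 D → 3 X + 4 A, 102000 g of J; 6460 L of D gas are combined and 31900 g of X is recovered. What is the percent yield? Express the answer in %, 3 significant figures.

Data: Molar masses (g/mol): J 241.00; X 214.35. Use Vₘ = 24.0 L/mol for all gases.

n(J) = 102000 / 241.00 = 423.2 mol
n(D) = 6460 / 24.0 = 269.2 mol
n/ν for J = 423.2/3 = 141.1
n/ν for D = 269.2/3 = 89.73
Smallest n/ν is D → limiting reagent.
theoretical n(X) = (3/3) × 269.2 = 269.2 mol → 57700 g
% yield = 31900 / 57700 × 100 = 55.29 %

55.3 %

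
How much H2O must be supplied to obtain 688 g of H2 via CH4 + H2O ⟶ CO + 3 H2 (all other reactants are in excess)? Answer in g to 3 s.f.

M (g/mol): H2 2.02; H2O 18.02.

2050 g

n(H2) = 688 / 2.02 = 340.6 mol
n(H2O) = (1/3) × 340.6 = 113.5 mol
mass = 113.5 × 18.02 = 2045 g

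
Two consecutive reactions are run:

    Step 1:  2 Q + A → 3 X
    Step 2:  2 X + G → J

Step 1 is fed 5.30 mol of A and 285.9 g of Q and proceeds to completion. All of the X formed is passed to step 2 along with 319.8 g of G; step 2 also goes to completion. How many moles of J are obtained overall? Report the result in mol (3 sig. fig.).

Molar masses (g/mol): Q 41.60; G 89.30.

Step 1:
n(A) = 5.300 mol
n(Q) = 285.9 / 41.60 = 6.873 mol
n/ν for A = 5.300/1 = 5.300
n/ν for Q = 6.873/2 = 3.437
Smallest n/ν is Q → limiting reagent.
n(X) produced = (3/2) × 6.873 = 10.31 mol
Step 2:
n(X) available = 10.31 mol
n(G) = 319.8 / 89.30 = 3.581 mol
n/ν for X = 10.31/2 = 5.155
n/ν for G = 3.581/1 = 3.581
Smallest n/ν is G → limiting reagent.
n(J) = (1/1) × 3.581 = 3.581 mol

3.58 mol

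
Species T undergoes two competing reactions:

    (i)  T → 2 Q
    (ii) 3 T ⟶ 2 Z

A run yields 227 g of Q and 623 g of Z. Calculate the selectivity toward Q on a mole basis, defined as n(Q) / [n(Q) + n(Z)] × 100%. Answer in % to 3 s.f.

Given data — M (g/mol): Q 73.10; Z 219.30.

n(Q) = 227 / 73.10 = 3.105 mol
n(Z) = 623 / 219.30 = 2.841 mol
selectivity = 3.105/(3.105+2.841) × 100 = 52.22 %

52.2 %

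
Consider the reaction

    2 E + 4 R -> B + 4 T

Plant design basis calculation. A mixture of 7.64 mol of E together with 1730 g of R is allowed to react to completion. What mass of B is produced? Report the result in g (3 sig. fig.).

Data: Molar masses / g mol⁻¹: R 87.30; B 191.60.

n(E) = 7.640 mol
n(R) = 1730 / 87.30 = 19.82 mol
n/ν → E: 3.820, R: 4.955; E is limiting.
n(B) = (1/2) × 7.640 = 3.820 mol
mass = 3.820 × 191.60 = 731.9 g

732 g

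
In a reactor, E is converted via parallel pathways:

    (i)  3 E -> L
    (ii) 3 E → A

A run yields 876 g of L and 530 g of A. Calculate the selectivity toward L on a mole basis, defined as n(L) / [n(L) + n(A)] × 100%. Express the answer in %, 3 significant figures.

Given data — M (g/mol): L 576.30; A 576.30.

62.3 %

n(L) = 876 / 576.30 = 1.520 mol
n(A) = 530 / 576.30 = 0.9197 mol
selectivity = 1.520/(1.520+0.9197) × 100 = 62.30 %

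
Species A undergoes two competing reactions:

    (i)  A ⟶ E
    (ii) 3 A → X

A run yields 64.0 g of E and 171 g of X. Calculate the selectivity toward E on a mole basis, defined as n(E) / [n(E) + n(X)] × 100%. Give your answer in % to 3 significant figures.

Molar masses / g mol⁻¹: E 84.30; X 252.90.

n(E) = 64.0 / 84.30 = 0.7592 mol
n(X) = 171 / 252.90 = 0.6762 mol
selectivity = 0.7592/(0.7592+0.6762) × 100 = 52.89 %

52.9 %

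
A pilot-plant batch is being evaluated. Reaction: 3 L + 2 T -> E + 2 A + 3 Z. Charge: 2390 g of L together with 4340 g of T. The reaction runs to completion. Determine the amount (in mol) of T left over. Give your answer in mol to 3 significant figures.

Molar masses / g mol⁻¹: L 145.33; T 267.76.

5.24 mol

n(L) = 2390 / 145.33 = 16.45 mol
n(T) = 4340 / 267.76 = 16.21 mol
n/ν → L: 5.483, T: 8.105; L is limiting.
T consumed = (2/3) × 16.45 = 10.97 mol
T remaining = 16.21 − 10.97 = 5.240 mol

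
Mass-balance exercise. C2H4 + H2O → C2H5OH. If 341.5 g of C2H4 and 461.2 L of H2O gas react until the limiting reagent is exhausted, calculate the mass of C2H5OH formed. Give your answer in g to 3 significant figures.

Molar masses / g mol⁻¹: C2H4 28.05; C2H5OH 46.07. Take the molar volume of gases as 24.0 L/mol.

n(C2H4) = 341.5 / 28.05 = 12.17 mol
n(H2O) = 461.2 / 24.0 = 19.22 mol
n/ν for C2H4 = 12.17/1 = 12.17
n/ν for H2O = 19.22/1 = 19.22
Smallest n/ν is C2H4 → limiting reagent.
n(C2H5OH) = (1/1) × 12.17 = 12.17 mol
mass = 12.17 × 46.07 = 560.7 g

561 g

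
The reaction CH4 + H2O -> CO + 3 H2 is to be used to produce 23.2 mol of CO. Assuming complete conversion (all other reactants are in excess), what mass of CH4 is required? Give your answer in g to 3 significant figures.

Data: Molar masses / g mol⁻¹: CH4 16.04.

372 g

n(CO) = 23.20 mol
n(CH4) = (1/1) × 23.20 = 23.20 mol
mass = 23.20 × 16.04 = 372.1 g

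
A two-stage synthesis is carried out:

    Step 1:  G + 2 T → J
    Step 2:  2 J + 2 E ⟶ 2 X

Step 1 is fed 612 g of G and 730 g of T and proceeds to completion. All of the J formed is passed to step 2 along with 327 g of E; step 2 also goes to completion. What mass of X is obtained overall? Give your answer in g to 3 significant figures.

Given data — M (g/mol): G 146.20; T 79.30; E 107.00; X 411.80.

1260 g

Step 1:
n(G) = 612.0 / 146.20 = 4.186 mol
n(T) = 730.0 / 79.30 = 9.206 mol
n/ν for G = 4.186/1 = 4.186
n/ν for T = 9.206/2 = 4.603
Smallest n/ν is G → limiting reagent.
n(J) produced = (1/1) × 4.186 = 4.186 mol
Step 2:
n(J) available = 4.186 mol
n(E) = 327.0 / 107.00 = 3.056 mol
n/ν for J = 4.186/2 = 2.093
n/ν for E = 3.056/2 = 1.528
Smallest n/ν is E → limiting reagent.
n(X) = (2/2) × 3.056 = 3.056 mol
mass = 3.056 × 411.80 = 1258 g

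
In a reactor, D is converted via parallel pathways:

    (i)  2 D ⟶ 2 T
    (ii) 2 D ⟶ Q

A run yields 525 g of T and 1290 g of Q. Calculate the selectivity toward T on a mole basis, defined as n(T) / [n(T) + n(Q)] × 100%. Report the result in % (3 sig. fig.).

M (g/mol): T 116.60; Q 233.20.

44.9 %

n(T) = 525 / 116.60 = 4.503 mol
n(Q) = 1290 / 233.20 = 5.532 mol
selectivity = 4.503/(4.503+5.532) × 100 = 44.87 %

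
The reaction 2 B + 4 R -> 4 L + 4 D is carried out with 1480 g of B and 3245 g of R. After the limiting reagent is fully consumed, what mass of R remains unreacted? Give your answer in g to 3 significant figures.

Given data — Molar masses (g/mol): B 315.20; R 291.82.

505 g

n(B) = 1480 / 315.20 = 4.695 mol
n(R) = 3245 / 291.82 = 11.12 mol
n/ν for B = 4.695/2 = 2.348
n/ν for R = 11.12/4 = 2.780
Smallest n/ν is B → limiting reagent.
R consumed = (4/2) × 4.695 = 9.390 mol
R remaining = 11.12 − 9.390 = 1.730 mol
mass = 1.730 × 291.82 = 504.8 g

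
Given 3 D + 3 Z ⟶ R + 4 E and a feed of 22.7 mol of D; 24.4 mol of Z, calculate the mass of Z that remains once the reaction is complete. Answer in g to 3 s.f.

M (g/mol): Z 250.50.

n(D) = 22.70 mol
n(Z) = 24.40 mol
n/ν → D: 7.567, Z: 8.133; D is limiting.
Z consumed = (3/3) × 22.70 = 22.70 mol
Z remaining = 24.40 − 22.70 = 1.700 mol
mass = 1.700 × 250.50 = 425.9 g

426 g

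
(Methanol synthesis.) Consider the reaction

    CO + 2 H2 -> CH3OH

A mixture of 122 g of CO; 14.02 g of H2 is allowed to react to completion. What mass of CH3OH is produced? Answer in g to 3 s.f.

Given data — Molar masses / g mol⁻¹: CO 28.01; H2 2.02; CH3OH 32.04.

111 g

n(CO) = 122.0 / 28.01 = 4.356 mol
n(H2) = 14.02 / 2.02 = 6.941 mol
n/ν for CO = 4.356/1 = 4.356
n/ν for H2 = 6.941/2 = 3.471
Smallest n/ν is H2 → limiting reagent.
n(CH3OH) = (1/2) × 6.941 = 3.471 mol
mass = 3.471 × 32.04 = 111.2 g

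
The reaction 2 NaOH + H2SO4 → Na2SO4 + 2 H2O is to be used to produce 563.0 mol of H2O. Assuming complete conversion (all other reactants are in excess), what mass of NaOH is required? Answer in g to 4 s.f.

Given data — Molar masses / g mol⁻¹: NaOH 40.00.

n(H2O) = 563.0 mol
n(NaOH) = (2/2) × 563.0 = 563.0 mol
mass = 563.0 × 40.00 = 22520 g

22520 g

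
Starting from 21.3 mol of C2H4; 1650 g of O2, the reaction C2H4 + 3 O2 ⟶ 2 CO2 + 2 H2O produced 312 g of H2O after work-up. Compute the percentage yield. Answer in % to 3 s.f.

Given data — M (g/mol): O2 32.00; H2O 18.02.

50.4 %

n(C2H4) = 21.30 mol
n(O2) = 1650 / 32.00 = 51.56 mol
n/ν for C2H4 = 21.30/1 = 21.30
n/ν for O2 = 51.56/3 = 17.19
Smallest n/ν is O2 → limiting reagent.
theoretical n(H2O) = (2/3) × 51.56 = 34.37 mol → 619.3 g
% yield = 312 / 619.3 × 100 = 50.38 %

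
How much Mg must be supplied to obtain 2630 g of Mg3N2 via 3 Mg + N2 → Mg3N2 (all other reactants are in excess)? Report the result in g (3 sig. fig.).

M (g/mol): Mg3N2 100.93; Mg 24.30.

n(Mg3N2) = 2630 / 100.93 = 26.06 mol
n(Mg) = (3/1) × 26.06 = 78.18 mol
mass = 78.18 × 24.30 = 1900 g

1900 g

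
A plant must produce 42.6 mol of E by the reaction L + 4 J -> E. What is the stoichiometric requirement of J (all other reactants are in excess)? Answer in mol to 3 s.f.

170 mol

n(E) = 42.60 mol
n(J) = (4/1) × 42.60 = 170.4 mol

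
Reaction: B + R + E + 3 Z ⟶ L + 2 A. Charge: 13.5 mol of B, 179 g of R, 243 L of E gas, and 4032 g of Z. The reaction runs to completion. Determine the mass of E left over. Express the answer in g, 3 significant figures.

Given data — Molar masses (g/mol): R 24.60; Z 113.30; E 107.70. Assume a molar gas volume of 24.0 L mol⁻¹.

307 g

n(B) = 13.50 mol
n(R) = 179.0 / 24.60 = 7.276 mol
n(E) = 243.0 / 24.0 = 10.13 mol
n(Z) = 4032 / 113.30 = 35.59 mol
n/ν for B = 13.50/1 = 13.50
n/ν for R = 7.276/1 = 7.276
n/ν for E = 10.13/1 = 10.13
n/ν for Z = 35.59/3 = 11.86
Smallest n/ν is R → limiting reagent.
E consumed = (1/1) × 7.276 = 7.276 mol
E remaining = 10.13 − 7.276 = 2.854 mol
mass = 2.854 × 107.70 = 307.4 g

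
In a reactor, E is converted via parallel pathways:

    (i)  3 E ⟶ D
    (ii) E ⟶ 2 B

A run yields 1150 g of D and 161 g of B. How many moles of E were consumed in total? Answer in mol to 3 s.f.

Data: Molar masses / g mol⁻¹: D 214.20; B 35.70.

n(D) = 1150 / 214.20 = 5.369 mol
n(B) = 161 / 35.70 = 4.510 mol
n(E) via (i) = (3/1)×5.369 = 16.11 mol
n(E) via (ii) = (1/2)×4.510 = 2.255 mol
total n(E) = 16.11 + 2.255 = 18.37 mol

18.4 mol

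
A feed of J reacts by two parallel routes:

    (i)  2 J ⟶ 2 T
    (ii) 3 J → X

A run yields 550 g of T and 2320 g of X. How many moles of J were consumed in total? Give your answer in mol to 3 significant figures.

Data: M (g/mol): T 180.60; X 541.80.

15.9 mol

n(T) = 550 / 180.60 = 3.045 mol
n(X) = 2320 / 541.80 = 4.282 mol
n(J) via (i) = (2/2)×3.045 = 3.045 mol
n(J) via (ii) = (3/1)×4.282 = 12.85 mol
total n(J) = 3.045 + 12.85 = 15.90 mol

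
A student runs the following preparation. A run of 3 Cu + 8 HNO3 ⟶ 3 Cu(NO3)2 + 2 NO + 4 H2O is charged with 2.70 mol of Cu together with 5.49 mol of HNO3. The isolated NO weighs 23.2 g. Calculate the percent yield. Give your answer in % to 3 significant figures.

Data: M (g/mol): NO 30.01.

56.3 %

n(Cu) = 2.700 mol
n(HNO3) = 5.490 mol
n/ν for Cu = 2.700/3 = 0.9000
n/ν for HNO3 = 5.490/8 = 0.6863
Smallest n/ν is HNO3 → limiting reagent.
theoretical n(NO) = (2/8) × 5.490 = 1.373 mol → 41.20 g
% yield = 23.2 / 41.20 × 100 = 56.31 %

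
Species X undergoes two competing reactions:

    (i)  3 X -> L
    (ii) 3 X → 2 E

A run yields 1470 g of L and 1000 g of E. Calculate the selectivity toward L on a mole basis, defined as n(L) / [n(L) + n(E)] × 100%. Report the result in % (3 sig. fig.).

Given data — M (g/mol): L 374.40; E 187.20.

n(L) = 1470 / 374.40 = 3.926 mol
n(E) = 1000 / 187.20 = 5.342 mol
selectivity = 3.926/(3.926+5.342) × 100 = 42.36 %

42.4 %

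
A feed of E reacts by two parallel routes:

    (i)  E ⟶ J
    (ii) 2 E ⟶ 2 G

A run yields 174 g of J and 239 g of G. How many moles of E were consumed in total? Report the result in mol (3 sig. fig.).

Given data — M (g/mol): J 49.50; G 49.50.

n(J) = 174 / 49.50 = 3.515 mol
n(G) = 239 / 49.50 = 4.828 mol
n(E) via (i) = (1/1)×3.515 = 3.515 mol
n(E) via (ii) = (2/2)×4.828 = 4.828 mol
total n(E) = 3.515 + 4.828 = 8.343 mol

8.34 mol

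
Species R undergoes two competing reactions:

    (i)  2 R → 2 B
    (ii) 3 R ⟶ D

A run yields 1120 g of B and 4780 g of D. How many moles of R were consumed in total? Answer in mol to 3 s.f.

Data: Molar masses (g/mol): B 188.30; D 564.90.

n(B) = 1120 / 188.30 = 5.948 mol
n(D) = 4780 / 564.90 = 8.462 mol
n(R) via (i) = (2/2)×5.948 = 5.948 mol
n(R) via (ii) = (3/1)×8.462 = 25.39 mol
total n(R) = 5.948 + 25.39 = 31.34 mol

31.3 mol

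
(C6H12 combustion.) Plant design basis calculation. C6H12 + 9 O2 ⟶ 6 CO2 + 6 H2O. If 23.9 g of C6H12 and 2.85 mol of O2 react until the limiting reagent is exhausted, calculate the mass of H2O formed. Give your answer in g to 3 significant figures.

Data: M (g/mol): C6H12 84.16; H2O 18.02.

n(C6H12) = 23.90 / 84.16 = 0.2840 mol
n(O2) = 2.850 mol
n/ν for C6H12 = 0.2840/1 = 0.2840
n/ν for O2 = 2.850/9 = 0.3167
Smallest n/ν is C6H12 → limiting reagent.
n(H2O) = (6/1) × 0.2840 = 1.704 mol
mass = 1.704 × 18.02 = 30.71 g

30.7 g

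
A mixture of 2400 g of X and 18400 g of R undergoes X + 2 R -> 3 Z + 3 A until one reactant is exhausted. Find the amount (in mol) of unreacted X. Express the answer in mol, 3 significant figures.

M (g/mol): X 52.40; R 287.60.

n(X) = 2400 / 52.40 = 45.80 mol
n(R) = 18400 / 287.60 = 63.98 mol
n/ν → X: 45.80, R: 31.99; R is limiting.
X consumed = (1/2) × 63.98 = 31.99 mol
X remaining = 45.80 − 31.99 = 13.81 mol

13.8 mol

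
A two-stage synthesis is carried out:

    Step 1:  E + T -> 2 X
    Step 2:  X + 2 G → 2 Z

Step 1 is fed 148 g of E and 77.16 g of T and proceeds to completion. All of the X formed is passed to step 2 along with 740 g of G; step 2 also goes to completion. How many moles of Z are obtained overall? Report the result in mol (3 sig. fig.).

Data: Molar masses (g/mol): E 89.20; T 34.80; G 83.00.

Step 1:
n(E) = 148.0 / 89.20 = 1.659 mol
n(T) = 77.16 / 34.80 = 2.217 mol
n/ν → E: 1.659, T: 2.217; E is limiting.
n(X) produced = (2/1) × 1.659 = 3.318 mol
Step 2:
n(X) available = 3.318 mol
n(G) = 740.0 / 83.00 = 8.916 mol
n/ν → X: 3.318, G: 4.458; X is limiting.
n(Z) = (2/1) × 3.318 = 6.636 mol

6.64 mol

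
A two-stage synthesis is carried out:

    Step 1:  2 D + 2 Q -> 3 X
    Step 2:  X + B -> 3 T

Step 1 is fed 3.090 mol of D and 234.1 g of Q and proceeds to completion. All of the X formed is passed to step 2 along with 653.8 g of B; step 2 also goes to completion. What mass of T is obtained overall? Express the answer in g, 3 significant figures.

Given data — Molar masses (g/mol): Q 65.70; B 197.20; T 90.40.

899 g

Step 1:
n(D) = 3.090 mol
n(Q) = 234.1 / 65.70 = 3.563 mol
n/ν for D = 3.090/2 = 1.545
n/ν for Q = 3.563/2 = 1.782
Smallest n/ν is D → limiting reagent.
n(X) produced = (3/2) × 3.090 = 4.635 mol
Step 2:
n(X) available = 4.635 mol
n(B) = 653.8 / 197.20 = 3.315 mol
n/ν for X = 4.635/1 = 4.635
n/ν for B = 3.315/1 = 3.315
Smallest n/ν is B → limiting reagent.
n(T) = (3/1) × 3.315 = 9.945 mol
mass = 9.945 × 90.40 = 899.0 g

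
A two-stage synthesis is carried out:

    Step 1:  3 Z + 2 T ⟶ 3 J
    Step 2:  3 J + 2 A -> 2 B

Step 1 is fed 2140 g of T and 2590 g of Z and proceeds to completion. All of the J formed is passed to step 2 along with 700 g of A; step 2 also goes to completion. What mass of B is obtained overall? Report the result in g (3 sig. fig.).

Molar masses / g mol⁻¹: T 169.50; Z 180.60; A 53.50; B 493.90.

4720 g

Step 1:
n(T) = 2140 / 169.50 = 12.63 mol
n(Z) = 2590 / 180.60 = 14.34 mol
n/ν → T: 6.315, Z: 4.780; Z is limiting.
n(J) produced = (3/3) × 14.34 = 14.34 mol
Step 2:
n(J) available = 14.34 mol
n(A) = 700.0 / 53.50 = 13.08 mol
n/ν → J: 4.780, A: 6.540; J is limiting.
n(B) = (2/3) × 14.34 = 9.560 mol
mass = 9.560 × 493.90 = 4722 g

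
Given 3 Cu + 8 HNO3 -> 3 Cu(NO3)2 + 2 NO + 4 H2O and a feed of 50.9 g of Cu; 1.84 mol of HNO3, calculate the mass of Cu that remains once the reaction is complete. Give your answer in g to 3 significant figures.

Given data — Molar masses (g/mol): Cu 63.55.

7.05 g

n(Cu) = 50.90 / 63.55 = 0.8009 mol
n(HNO3) = 1.840 mol
n/ν → Cu: 0.2670, HNO3: 0.2300; HNO3 is limiting.
Cu consumed = (3/8) × 1.840 = 0.6900 mol
Cu remaining = 0.8009 − 0.6900 = 0.1109 mol
mass = 0.1109 × 63.55 = 7.048 g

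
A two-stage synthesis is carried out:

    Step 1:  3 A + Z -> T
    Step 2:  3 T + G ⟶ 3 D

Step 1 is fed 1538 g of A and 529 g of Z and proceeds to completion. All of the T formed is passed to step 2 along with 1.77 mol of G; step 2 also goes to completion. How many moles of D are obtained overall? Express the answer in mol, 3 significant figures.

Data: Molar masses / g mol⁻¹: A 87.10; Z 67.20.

Step 1:
n(A) = 1538 / 87.10 = 17.66 mol
n(Z) = 529.0 / 67.20 = 7.872 mol
n/ν for A = 17.66/3 = 5.887
n/ν for Z = 7.872/1 = 7.872
Smallest n/ν is A → limiting reagent.
n(T) produced = (1/3) × 17.66 = 5.887 mol
Step 2:
n(T) available = 5.887 mol
n(G) = 1.770 mol
n/ν for T = 5.887/3 = 1.962
n/ν for G = 1.770/1 = 1.770
Smallest n/ν is G → limiting reagent.
n(D) = (3/1) × 1.770 = 5.310 mol

5.31 mol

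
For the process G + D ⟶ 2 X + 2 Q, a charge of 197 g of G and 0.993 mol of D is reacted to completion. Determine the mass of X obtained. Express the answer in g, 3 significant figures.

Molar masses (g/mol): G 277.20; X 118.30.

n(G) = 197.0 / 277.20 = 0.7107 mol
n(D) = 0.9930 mol
n/ν for G = 0.7107/1 = 0.7107
n/ν for D = 0.9930/1 = 0.9930
Smallest n/ν is G → limiting reagent.
n(X) = (2/1) × 0.7107 = 1.421 mol
mass = 1.421 × 118.30 = 168.1 g

168 g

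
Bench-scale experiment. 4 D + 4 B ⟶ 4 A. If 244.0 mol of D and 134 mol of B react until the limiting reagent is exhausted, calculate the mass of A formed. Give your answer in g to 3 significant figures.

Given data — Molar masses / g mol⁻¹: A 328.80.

44100 g

n(D) = 244.0 mol
n(B) = 134.0 mol
n/ν for D = 244.0/4 = 61.00
n/ν for B = 134.0/4 = 33.50
Smallest n/ν is B → limiting reagent.
n(A) = (4/4) × 134.0 = 134.0 mol
mass = 134.0 × 328.80 = 44060 g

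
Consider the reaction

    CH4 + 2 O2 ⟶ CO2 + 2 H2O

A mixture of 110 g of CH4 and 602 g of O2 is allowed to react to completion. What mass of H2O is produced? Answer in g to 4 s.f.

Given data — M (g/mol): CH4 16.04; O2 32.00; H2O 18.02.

n(CH4) = 110.0 / 16.04 = 6.858 mol
n(O2) = 602.0 / 32.00 = 18.81 mol
n/ν → CH4: 6.858, O2: 9.405; CH4 is limiting.
n(H2O) = (2/1) × 6.858 = 13.72 mol
mass = 13.72 × 18.02 = 247.2 g

247.2 g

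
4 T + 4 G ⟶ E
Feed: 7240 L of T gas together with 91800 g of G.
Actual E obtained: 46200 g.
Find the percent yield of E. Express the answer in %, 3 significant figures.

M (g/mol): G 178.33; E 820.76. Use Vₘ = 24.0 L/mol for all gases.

n(T) = 7240 / 24.0 = 301.7 mol
n(G) = 91800 / 178.33 = 514.8 mol
n/ν → T: 75.43, G: 128.7; T is limiting.
theoretical n(E) = (1/4) × 301.7 = 75.43 mol → 61910 g
% yield = 46200 / 61910 × 100 = 74.62 %

74.6 %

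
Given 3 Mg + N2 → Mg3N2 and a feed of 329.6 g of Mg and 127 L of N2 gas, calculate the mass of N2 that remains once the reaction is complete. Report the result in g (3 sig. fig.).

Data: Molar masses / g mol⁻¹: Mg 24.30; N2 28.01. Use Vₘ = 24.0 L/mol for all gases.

n(Mg) = 329.6 / 24.30 = 13.56 mol
n(N2) = 127.0 / 24.0 = 5.292 mol
n/ν → Mg: 4.520, N2: 5.292; Mg is limiting.
N2 consumed = (1/3) × 13.56 = 4.520 mol
N2 remaining = 5.292 − 4.520 = 0.7720 mol
mass = 0.7720 × 28.01 = 21.62 g

21.6 g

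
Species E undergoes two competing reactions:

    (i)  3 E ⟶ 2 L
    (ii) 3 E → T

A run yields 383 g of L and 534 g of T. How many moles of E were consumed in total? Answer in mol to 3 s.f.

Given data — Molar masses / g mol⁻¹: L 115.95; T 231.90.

11.9 mol

n(L) = 383 / 115.95 = 3.303 mol
n(T) = 534 / 231.90 = 2.303 mol
n(E) via (i) = (3/2)×3.303 = 4.955 mol
n(E) via (ii) = (3/1)×2.303 = 6.909 mol
total n(E) = 4.955 + 6.909 = 11.86 mol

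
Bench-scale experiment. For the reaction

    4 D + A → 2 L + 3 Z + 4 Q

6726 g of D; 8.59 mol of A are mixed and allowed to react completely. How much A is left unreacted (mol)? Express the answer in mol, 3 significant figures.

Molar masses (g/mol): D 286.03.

2.71 mol

n(D) = 6726 / 286.03 = 23.52 mol
n(A) = 8.590 mol
n/ν for D = 23.52/4 = 5.880
n/ν for A = 8.590/1 = 8.590
Smallest n/ν is D → limiting reagent.
A consumed = (1/4) × 23.52 = 5.880 mol
A remaining = 8.590 − 5.880 = 2.710 mol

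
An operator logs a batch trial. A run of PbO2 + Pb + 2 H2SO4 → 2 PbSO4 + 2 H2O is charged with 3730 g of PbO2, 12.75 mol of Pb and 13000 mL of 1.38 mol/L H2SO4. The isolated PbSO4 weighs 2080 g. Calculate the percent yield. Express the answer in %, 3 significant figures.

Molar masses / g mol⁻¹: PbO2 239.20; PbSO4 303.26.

38.2 %

n(PbO2) = 3730 / 239.20 = 15.59 mol
n(Pb) = 12.75 mol
n(H2SO4) = 1.38 × 13000/1000 = 17.94 mol
n/ν → PbO2: 15.59, Pb: 12.75, H2SO4: 8.970; H2SO4 is limiting.
theoretical n(PbSO4) = (2/2) × 17.94 = 17.94 mol → 5440 g
% yield = 2080 / 5440 × 100 = 38.24 %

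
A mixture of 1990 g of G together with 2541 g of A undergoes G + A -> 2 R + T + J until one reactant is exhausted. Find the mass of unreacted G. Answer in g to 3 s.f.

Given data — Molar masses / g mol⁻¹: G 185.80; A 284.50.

n(G) = 1990 / 185.80 = 10.71 mol
n(A) = 2541 / 284.50 = 8.931 mol
n/ν → G: 10.71, A: 8.931; A is limiting.
G consumed = (1/1) × 8.931 = 8.931 mol
G remaining = 10.71 − 8.931 = 1.779 mol
mass = 1.779 × 185.80 = 330.5 g

331 g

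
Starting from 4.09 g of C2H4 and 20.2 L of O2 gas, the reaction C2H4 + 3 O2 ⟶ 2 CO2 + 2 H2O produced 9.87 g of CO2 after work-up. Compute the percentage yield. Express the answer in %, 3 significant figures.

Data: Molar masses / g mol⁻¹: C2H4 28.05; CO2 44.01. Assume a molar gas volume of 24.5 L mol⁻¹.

76.9 %

n(C2H4) = 4.090 / 28.05 = 0.1458 mol
n(O2) = 20.20 / 24.5 = 0.8245 mol
n/ν for C2H4 = 0.1458/1 = 0.1458
n/ν for O2 = 0.8245/3 = 0.2748
Smallest n/ν is C2H4 → limiting reagent.
theoretical n(CO2) = (2/1) × 0.1458 = 0.2916 mol → 12.83 g
% yield = 9.87 / 12.83 × 100 = 76.93 %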